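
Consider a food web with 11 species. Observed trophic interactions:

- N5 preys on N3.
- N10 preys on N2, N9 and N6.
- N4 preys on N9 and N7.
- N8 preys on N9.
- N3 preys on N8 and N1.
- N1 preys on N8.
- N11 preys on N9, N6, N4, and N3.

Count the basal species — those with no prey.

4

Basal species (no prey listed): N6, N2, N9, N7.
Count: 4.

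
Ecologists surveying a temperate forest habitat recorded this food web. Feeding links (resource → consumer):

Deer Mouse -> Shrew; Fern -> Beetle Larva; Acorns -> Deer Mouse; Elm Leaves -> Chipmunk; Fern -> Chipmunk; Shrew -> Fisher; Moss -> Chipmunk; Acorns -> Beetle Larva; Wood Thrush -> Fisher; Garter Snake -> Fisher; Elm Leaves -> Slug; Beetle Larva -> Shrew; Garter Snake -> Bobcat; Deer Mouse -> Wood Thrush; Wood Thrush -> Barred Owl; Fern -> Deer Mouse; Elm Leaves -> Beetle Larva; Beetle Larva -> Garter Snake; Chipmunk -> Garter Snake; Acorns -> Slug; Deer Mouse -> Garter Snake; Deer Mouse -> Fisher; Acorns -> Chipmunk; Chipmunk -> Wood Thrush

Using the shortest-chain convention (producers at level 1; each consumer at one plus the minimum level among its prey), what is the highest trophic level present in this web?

Producers (level 1): Elm Leaves, Fern, Moss, Acorns.
Following each consumer down to its lowest-level prey: Elm Leaves → Chipmunk → Garter Snake → Bobcat (levels 1 through 4).
All prey of Bobcat (Garter Snake 3) are at level 3 or above, so Bobcat is at level 1 + 3 = 4.
Every consumer has at least one prey at level 3 or below, so none exceeds level 4.

4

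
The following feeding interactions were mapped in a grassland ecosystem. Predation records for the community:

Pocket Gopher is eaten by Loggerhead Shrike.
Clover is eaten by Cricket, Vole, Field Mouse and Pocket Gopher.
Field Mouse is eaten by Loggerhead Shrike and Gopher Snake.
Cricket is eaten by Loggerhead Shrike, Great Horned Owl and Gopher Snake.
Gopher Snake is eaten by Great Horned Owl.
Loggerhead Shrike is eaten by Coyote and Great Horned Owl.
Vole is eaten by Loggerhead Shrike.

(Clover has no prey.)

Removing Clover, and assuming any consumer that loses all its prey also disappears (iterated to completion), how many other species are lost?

8

Remove Clover.
Round 1: Cricket (all prey gone), Field Mouse (all prey gone), Vole (all prey gone), Pocket Gopher (all prey gone) → extinct.
Round 2: Loggerhead Shrike (all prey gone), Gopher Snake (all prey gone) → extinct.
Round 3: Great Horned Owl (all prey gone), Coyote (all prey gone) → extinct.
No further losses. Total secondary extinctions: 8.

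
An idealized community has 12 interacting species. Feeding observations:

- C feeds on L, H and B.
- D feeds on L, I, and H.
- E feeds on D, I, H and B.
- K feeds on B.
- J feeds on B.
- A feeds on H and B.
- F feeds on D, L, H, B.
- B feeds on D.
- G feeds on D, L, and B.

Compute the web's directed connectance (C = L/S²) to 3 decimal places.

C = 0.153

The web has S = 12 species and L = 22 feeding links.
C = L / S² = 22 / 144 = 0.1528 ≈ 0.153.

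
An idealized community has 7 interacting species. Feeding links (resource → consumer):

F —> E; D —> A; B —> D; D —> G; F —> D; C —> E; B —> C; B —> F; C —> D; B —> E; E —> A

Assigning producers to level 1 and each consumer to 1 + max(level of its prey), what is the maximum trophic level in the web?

4

Producers (level 1): B.
B → F → E → A gives A level 4.
No species has a prey at level 4, so no species reaches level 5.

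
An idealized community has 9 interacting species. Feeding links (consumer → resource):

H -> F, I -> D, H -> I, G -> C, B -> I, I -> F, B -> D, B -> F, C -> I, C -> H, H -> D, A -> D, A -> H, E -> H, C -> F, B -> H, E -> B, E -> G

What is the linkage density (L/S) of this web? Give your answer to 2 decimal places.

There are L = 18 links among S = 9 species.
L/S = 18/9 = 2.0000 ≈ 2.00.

L/S = 2.00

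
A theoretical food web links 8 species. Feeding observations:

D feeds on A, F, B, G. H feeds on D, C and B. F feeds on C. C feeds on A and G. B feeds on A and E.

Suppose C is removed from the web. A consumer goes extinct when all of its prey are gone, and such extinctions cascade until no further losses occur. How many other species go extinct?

1

Remove C.
Round 1: F (all prey gone) → extinct.
No further losses. Total secondary extinctions: 1.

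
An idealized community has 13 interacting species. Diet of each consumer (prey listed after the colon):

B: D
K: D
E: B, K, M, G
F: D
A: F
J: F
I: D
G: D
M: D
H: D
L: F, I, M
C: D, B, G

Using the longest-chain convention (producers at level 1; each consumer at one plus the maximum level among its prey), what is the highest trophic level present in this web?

3

Producers (level 1): D.
D → F → L gives L level 3.
No species has a prey at level 3, so no species reaches level 4.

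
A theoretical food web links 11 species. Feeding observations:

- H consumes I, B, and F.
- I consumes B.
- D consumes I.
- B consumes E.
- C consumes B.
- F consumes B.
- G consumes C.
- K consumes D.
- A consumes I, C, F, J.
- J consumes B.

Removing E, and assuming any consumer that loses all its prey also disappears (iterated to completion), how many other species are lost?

Remove E.
Round 1: B (all prey gone) → extinct.
Round 2: F (all prey gone), J (all prey gone), C (all prey gone), I (all prey gone) → extinct.
Round 3: H (all prey gone), G (all prey gone), A (all prey gone), D (all prey gone) → extinct.
Round 4: K (all prey gone) → extinct.
No further losses. Total secondary extinctions: 10.

10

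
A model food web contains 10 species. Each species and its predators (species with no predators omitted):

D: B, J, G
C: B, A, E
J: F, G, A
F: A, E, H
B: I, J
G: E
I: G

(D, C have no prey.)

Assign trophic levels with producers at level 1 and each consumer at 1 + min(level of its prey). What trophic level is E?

Trophic level 2

C is a producer → level 1.
E eats C → level 2.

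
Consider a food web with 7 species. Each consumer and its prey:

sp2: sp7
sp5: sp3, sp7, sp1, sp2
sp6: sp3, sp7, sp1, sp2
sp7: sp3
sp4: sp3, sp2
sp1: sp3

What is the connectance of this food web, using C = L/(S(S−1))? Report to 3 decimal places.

The web has S = 7 species and L = 13 feeding links.
C = L / (S(S−1)) = 13 / 42 = 0.3095 ≈ 0.310.

C = 0.310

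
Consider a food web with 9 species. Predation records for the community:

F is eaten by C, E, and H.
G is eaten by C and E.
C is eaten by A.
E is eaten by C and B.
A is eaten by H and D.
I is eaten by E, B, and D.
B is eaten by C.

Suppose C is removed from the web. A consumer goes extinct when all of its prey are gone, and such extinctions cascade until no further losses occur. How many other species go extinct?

1

Remove C.
Round 1: A (all prey gone) → extinct.
No further losses. Total secondary extinctions: 1.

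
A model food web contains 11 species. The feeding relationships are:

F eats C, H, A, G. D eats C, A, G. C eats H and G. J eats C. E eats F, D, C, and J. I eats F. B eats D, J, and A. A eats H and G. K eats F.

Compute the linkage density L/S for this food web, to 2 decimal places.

L/S = 1.91

There are L = 21 links among S = 11 species.
L/S = 21/11 = 1.9091 ≈ 1.91.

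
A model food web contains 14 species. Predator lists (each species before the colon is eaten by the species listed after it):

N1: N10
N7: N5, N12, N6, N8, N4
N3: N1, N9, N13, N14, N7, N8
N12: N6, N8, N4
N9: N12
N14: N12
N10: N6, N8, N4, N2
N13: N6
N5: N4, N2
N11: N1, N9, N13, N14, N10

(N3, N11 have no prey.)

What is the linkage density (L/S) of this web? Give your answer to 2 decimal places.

L/S = 2.07

There are L = 29 links among S = 14 species.
L/S = 29/14 = 2.0714 ≈ 2.07.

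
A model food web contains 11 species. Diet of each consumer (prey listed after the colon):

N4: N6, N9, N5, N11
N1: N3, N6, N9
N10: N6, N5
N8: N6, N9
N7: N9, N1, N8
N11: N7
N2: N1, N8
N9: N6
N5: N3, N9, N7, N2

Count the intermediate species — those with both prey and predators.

Intermediate species (has both prey and predators): N9, N1, N8, N7, N2, N5, N11.
Count: 7.

7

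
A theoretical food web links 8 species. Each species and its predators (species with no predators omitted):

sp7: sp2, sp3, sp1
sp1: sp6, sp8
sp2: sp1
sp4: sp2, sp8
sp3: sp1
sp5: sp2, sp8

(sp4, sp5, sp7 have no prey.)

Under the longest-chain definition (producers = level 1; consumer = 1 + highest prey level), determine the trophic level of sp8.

Trophic level 4

sp4 is a producer → level 1.
sp2 eats sp4 (level 1); other prey at levels: sp5 1, sp7 1 → level 2.
sp1 eats sp2 (level 2); other prey at levels: sp7 1, sp3 2 → level 3.
sp8 eats sp1 (level 3); other prey at levels: sp4 1, sp5 1 → level 4.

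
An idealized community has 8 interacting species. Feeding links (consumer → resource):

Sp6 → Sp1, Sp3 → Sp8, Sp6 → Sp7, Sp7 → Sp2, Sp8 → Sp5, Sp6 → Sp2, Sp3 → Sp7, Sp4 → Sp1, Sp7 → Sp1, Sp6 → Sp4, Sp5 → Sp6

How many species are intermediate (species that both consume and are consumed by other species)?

5

Intermediate species (has both prey and predators): Sp7, Sp4, Sp6, Sp5, Sp8.
Count: 5.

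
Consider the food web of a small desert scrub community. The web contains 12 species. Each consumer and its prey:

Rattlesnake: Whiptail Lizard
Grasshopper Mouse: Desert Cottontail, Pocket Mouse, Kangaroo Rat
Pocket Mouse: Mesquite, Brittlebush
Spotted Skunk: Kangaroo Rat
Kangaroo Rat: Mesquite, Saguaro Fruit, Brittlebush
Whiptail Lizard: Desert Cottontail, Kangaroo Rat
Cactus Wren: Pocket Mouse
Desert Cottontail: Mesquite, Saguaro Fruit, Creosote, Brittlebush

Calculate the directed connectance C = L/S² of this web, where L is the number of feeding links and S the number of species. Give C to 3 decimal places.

The web has S = 12 species and L = 17 feeding links.
C = L / S² = 17 / 144 = 0.1181 ≈ 0.118.

C = 0.118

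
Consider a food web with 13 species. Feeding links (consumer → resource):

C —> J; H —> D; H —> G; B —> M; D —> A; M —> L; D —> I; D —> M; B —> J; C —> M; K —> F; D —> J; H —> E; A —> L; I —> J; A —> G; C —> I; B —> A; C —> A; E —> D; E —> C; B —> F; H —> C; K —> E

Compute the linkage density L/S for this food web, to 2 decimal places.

There are L = 24 links among S = 13 species.
L/S = 24/13 = 1.8462 ≈ 1.85.

L/S = 1.85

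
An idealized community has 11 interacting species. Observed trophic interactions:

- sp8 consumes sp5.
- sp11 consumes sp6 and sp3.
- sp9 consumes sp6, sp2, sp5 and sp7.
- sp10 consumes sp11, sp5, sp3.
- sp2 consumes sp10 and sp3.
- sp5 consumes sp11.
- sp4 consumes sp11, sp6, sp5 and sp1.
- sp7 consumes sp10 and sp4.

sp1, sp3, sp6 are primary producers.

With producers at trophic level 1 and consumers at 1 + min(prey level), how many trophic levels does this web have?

4

Producers (level 1): sp1, sp3, sp6.
Following each consumer down to its lowest-level prey: sp3 → sp11 → sp5 → sp8 (levels 1 through 4).
All prey of sp8 (sp5 3) are at level 3 or above, so sp8 is at level 1 + 3 = 4.
Every consumer has at least one prey at level 3 or below, so none exceeds level 4.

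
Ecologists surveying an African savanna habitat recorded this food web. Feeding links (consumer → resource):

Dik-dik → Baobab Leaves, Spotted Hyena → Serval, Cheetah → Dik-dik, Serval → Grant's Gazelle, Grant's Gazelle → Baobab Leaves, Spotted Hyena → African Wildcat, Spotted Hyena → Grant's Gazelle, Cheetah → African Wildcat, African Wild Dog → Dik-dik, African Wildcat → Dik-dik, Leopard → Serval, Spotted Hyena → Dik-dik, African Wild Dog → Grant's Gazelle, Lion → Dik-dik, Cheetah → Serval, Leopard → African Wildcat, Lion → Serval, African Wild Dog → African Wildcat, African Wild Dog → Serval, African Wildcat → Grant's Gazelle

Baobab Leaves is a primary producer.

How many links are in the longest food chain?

One longest chain: Baobab Leaves → Grant's Gazelle → Serval → African Wild Dog.
It has 4 species and 3 links.

3 links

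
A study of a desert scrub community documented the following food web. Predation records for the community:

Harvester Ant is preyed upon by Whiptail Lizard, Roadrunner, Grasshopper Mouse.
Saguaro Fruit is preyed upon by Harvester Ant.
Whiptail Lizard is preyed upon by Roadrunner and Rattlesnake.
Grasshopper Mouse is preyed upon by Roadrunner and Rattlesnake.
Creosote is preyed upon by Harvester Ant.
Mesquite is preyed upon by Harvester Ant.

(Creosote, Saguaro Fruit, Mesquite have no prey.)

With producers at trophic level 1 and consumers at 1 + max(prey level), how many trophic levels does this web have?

4

Producers (level 1): Creosote, Saguaro Fruit, Mesquite.
Creosote → Harvester Ant → Grasshopper Mouse → Rattlesnake gives Rattlesnake level 4.
No species has a prey at level 4, so no species reaches level 5.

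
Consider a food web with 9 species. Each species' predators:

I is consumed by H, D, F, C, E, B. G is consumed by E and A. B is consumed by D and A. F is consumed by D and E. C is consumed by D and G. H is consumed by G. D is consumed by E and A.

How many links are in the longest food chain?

3 links

One longest chain: I → B → D → E.
It has 4 species and 3 links.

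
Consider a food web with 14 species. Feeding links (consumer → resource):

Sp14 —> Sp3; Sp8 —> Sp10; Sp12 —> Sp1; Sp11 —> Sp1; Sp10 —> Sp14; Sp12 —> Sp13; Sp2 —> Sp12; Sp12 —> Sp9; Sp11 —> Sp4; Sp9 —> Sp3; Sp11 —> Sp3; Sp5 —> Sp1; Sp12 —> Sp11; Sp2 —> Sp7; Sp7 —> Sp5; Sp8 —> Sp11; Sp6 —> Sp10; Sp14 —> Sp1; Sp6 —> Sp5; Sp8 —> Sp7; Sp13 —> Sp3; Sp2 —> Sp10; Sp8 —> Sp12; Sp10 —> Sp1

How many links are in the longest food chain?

One longest chain: Sp3 → Sp14 → Sp10 → Sp2.
It has 4 species and 3 links.

3 links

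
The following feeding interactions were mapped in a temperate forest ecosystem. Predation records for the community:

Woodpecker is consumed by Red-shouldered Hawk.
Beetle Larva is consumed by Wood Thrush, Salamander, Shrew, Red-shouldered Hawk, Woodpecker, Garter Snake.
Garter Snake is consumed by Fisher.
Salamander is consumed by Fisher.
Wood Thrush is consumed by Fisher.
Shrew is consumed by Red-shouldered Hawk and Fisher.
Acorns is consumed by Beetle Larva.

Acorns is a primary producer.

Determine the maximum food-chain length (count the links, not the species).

One longest chain: Acorns → Beetle Larva → Garter Snake → Fisher.
It has 4 species and 3 links.

3 links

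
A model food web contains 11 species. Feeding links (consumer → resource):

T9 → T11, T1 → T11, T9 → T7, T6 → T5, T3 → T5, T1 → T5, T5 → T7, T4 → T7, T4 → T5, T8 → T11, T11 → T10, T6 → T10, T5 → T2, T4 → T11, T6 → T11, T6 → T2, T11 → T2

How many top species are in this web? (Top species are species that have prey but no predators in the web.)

Top species (has prey, but nothing eats it): T3, T1, T8, T4, T9, T6.
Count: 6.

6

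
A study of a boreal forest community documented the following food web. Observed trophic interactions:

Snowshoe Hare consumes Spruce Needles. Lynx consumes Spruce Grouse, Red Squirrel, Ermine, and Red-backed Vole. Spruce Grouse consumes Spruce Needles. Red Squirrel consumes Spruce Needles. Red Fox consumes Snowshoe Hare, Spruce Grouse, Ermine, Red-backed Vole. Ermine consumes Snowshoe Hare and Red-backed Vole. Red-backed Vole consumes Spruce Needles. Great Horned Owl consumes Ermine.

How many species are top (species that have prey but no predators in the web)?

3

Top species (has prey, but nothing eats it): Red Fox, Lynx, Great Horned Owl.
Count: 3.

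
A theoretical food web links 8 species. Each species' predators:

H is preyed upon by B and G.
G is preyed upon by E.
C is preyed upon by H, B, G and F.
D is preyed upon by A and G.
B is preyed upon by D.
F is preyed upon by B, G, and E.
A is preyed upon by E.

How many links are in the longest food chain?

5 links

One longest chain: C → H → B → D → A → E.
It has 6 species and 5 links.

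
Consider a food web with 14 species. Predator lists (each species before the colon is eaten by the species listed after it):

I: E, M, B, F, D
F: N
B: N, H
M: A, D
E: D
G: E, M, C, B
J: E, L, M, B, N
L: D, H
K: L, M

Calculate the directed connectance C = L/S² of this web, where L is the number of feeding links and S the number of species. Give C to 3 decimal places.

The web has S = 14 species and L = 24 feeding links.
C = L / S² = 24 / 196 = 0.1224 ≈ 0.122.

C = 0.122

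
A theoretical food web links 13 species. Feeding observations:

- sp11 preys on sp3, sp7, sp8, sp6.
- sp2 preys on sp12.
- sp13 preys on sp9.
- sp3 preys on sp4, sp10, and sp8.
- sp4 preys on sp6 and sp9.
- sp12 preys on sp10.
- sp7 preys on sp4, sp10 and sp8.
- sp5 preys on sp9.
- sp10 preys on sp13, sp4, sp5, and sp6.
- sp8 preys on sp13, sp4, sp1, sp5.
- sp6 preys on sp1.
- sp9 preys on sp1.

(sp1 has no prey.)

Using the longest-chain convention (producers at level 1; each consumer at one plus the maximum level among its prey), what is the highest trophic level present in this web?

6

Producers (level 1): sp1.
sp1 → sp9 → sp13 → sp10 → sp12 → sp2 gives sp2 level 6.
No species has a prey at level 6, so no species reaches level 7.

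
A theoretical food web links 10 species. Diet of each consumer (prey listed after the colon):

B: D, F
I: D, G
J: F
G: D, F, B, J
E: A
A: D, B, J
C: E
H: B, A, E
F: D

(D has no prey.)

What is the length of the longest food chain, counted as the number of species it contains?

One longest chain: D → F → B → A → E → C.
It has 6 species and 5 links.

6 species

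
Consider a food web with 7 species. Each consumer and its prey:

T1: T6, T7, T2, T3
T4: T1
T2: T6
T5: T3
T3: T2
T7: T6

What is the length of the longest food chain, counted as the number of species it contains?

One longest chain: T6 → T2 → T3 → T1 → T4.
It has 5 species and 4 links.

5 species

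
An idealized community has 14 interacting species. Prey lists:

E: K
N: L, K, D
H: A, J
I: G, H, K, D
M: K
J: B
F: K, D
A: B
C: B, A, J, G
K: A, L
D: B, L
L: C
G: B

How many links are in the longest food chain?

One longest chain: B → A → C → L → D → F.
It has 6 species and 5 links.

5 links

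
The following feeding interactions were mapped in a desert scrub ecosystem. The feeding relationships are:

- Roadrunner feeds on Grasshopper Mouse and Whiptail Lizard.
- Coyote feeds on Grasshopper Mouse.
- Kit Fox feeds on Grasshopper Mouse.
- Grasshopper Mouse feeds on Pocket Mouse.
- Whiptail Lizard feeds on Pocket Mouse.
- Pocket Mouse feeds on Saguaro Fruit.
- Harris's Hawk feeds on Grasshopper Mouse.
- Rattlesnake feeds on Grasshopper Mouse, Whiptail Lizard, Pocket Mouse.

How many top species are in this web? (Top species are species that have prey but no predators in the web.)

5

Top species (has prey, but nothing eats it): Kit Fox, Roadrunner, Rattlesnake, Harris's Hawk, Coyote.
Count: 5.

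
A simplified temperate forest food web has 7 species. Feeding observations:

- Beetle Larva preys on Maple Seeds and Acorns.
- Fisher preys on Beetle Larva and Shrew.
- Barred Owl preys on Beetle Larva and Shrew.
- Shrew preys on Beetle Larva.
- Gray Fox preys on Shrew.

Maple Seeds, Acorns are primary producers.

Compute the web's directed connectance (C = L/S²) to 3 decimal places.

The web has S = 7 species and L = 8 feeding links.
C = L / S² = 8 / 49 = 0.1633 ≈ 0.163.

C = 0.163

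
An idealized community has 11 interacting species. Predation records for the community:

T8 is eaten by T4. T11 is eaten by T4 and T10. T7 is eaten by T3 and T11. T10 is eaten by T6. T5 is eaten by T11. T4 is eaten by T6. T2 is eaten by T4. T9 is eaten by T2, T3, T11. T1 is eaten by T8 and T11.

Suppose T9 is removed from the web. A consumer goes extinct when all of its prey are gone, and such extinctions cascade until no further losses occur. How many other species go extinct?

1

Remove T9.
Round 1: T2 (all prey gone) → extinct.
No further losses. Total secondary extinctions: 1.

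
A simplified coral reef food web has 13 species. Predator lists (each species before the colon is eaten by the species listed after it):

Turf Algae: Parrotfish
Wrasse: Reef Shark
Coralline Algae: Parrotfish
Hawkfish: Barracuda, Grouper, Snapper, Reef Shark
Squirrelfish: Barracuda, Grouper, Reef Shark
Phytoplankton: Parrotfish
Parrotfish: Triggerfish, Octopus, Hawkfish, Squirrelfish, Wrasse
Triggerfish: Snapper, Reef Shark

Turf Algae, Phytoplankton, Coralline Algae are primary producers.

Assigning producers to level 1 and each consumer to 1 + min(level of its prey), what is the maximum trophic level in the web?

4

Producers (level 1): Turf Algae, Phytoplankton, Coralline Algae.
Following each consumer down to its lowest-level prey: Turf Algae → Parrotfish → Hawkfish → Grouper (levels 1 through 4).
All prey of Grouper (Hawkfish 3, Squirrelfish 3) are at level 3 or above, so Grouper is at level 1 + 3 = 4.
Every consumer has at least one prey at level 3 or below, so none exceeds level 4.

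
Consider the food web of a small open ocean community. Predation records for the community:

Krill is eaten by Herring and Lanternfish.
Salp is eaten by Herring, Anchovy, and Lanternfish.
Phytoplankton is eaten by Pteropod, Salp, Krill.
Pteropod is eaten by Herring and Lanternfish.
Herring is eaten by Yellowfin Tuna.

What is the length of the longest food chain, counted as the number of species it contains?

4 species

One longest chain: Phytoplankton → Krill → Herring → Yellowfin Tuna.
It has 4 species and 3 links.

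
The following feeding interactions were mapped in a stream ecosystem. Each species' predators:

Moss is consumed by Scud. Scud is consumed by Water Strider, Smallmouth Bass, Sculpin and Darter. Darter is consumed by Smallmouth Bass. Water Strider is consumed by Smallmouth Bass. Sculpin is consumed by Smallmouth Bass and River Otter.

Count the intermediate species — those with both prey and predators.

Intermediate species (has both prey and predators): Scud, Darter, Sculpin, Water Strider.
Count: 4.

4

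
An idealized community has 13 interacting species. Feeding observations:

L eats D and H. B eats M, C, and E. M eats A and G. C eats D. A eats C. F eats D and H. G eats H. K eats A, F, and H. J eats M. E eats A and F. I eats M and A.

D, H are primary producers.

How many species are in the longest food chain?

5 species

One longest chain: D → C → A → M → J.
It has 5 species and 4 links.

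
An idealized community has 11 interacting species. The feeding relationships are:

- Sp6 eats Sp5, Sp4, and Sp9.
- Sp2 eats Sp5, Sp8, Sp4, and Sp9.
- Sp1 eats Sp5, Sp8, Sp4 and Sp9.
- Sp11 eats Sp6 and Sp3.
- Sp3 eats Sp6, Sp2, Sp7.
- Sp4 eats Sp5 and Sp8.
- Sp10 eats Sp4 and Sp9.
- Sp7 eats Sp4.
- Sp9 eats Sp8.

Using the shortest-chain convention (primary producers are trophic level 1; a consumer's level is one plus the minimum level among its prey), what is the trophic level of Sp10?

Sp8 is a producer → level 1.
Sp4 eats Sp8 → level 2.
Sp10 eats Sp4 → level 3.
No prey of Sp10 is below level 2, so 3 is the minimum.

Trophic level 3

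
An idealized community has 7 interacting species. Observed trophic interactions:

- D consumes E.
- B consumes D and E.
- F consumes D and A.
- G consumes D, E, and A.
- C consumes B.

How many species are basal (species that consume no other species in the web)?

2

Basal species (no prey listed): A, E.
Count: 2.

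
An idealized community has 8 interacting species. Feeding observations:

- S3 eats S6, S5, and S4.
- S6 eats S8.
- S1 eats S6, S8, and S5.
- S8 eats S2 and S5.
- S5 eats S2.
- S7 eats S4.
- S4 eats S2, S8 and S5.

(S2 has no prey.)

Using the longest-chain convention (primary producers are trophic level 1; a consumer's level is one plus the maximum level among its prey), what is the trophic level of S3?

S2 is a producer → level 1.
S5 eats S2 → level 2.
S8 eats S5 (level 2); other prey at levels: S2 1 → level 3.
S4 eats S8 (level 3); other prey at levels: S2 1, S5 2 → level 4.
S3 eats S4 (level 4); other prey at levels: S5 2, S6 4 → level 5.

Trophic level 5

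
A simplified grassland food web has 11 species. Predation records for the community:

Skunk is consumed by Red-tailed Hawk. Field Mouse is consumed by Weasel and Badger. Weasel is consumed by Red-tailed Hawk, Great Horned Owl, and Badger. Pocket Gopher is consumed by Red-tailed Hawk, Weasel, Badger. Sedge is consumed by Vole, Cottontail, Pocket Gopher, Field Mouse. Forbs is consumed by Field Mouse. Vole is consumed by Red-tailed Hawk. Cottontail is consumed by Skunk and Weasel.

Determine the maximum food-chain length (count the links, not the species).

One longest chain: Forbs → Field Mouse → Weasel → Red-tailed Hawk.
It has 4 species and 3 links.

3 links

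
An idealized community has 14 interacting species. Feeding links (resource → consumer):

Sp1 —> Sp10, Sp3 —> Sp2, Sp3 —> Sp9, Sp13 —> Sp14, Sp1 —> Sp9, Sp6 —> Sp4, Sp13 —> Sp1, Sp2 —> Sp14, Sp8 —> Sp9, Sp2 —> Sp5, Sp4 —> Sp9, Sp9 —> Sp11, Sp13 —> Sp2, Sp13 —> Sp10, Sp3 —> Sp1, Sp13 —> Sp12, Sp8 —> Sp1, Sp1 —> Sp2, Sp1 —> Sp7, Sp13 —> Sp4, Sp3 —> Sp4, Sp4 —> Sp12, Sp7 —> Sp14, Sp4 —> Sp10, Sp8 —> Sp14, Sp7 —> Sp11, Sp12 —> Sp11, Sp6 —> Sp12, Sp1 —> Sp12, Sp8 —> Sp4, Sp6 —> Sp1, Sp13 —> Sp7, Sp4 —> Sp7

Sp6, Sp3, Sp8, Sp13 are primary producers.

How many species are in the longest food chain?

One longest chain: Sp6 → Sp1 → Sp2 → Sp14.
It has 4 species and 3 links.

4 species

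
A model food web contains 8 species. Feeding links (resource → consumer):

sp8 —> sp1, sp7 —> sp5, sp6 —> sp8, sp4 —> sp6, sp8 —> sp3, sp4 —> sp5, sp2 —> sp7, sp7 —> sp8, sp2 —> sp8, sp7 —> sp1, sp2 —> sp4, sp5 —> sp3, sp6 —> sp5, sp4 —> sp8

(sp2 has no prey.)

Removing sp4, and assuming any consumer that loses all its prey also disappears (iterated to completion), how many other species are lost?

1

Remove sp4.
Round 1: sp6 (all prey gone) → extinct.
No further losses. Total secondary extinctions: 1.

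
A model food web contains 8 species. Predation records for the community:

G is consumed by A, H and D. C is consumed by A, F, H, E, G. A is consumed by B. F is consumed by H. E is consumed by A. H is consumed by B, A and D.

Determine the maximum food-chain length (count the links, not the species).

One longest chain: C → G → H → A → B.
It has 5 species and 4 links.

4 links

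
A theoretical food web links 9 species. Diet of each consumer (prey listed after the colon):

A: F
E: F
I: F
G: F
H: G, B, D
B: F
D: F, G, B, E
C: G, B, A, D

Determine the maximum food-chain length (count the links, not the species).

3 links

One longest chain: F → G → D → H.
It has 4 species and 3 links.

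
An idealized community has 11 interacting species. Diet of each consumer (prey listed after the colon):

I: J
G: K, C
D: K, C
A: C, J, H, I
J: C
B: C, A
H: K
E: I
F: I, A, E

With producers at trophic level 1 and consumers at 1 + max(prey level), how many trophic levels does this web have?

5

Producers (level 1): K, C.
C → J → I → A → B gives B level 5.
No species has a prey at level 5, so no species reaches level 6.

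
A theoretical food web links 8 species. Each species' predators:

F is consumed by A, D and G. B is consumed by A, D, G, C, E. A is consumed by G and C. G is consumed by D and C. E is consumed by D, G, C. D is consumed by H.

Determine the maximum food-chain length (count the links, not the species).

One longest chain: B → E → G → D → H.
It has 5 species and 4 links.

4 links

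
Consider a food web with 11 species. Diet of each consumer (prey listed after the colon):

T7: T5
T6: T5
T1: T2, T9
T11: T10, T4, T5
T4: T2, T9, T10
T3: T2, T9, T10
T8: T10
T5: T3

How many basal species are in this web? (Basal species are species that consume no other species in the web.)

Basal species (no prey listed): T2, T9, T10.
Count: 3.

3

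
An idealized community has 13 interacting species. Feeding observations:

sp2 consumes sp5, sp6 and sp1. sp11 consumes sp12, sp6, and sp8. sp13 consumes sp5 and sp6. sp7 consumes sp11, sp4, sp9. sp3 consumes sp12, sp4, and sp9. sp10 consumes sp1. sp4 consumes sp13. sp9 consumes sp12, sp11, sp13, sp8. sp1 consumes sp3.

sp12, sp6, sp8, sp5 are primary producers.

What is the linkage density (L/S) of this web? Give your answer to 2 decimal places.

There are L = 21 links among S = 13 species.
L/S = 21/13 = 1.6154 ≈ 1.62.

L/S = 1.62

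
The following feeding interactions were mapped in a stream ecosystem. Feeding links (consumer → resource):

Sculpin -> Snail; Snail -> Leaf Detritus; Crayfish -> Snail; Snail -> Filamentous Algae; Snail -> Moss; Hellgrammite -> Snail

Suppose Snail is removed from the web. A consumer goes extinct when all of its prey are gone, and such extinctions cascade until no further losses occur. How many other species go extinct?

3

Remove Snail.
Round 1: Crayfish (all prey gone), Sculpin (all prey gone), Hellgrammite (all prey gone) → extinct.
No further losses. Total secondary extinctions: 3.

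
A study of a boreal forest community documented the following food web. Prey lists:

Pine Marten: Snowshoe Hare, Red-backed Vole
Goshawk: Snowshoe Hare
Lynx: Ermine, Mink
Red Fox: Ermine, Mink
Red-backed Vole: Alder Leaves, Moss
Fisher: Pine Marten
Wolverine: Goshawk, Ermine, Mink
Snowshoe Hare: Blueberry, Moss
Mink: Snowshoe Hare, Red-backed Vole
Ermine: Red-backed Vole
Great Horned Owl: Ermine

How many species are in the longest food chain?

4 species

One longest chain: Alder Leaves → Red-backed Vole → Ermine → Lynx.
It has 4 species and 3 links.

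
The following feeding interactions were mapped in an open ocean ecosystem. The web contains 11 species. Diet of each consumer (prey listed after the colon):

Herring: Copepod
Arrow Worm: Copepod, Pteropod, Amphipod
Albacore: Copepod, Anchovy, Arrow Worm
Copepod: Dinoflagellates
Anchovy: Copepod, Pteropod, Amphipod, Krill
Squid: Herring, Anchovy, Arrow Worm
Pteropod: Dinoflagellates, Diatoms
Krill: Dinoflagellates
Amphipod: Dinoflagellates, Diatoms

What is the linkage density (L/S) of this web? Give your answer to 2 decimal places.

L/S = 1.82

There are L = 20 links among S = 11 species.
L/S = 20/11 = 1.8182 ≈ 1.82.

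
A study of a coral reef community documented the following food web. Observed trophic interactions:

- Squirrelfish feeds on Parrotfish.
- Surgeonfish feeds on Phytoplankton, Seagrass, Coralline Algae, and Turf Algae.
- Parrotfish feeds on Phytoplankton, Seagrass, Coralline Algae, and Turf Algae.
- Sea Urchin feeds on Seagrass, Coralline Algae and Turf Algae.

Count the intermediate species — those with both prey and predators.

Intermediate species (has both prey and predators): Parrotfish.
Count: 1.

1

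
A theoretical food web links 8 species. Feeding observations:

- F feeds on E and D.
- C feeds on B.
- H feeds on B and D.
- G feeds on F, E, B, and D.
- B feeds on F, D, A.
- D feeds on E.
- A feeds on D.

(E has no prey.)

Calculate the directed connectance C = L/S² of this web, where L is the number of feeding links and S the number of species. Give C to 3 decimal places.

The web has S = 8 species and L = 14 feeding links.
C = L / S² = 14 / 64 = 0.2188 ≈ 0.219.

C = 0.219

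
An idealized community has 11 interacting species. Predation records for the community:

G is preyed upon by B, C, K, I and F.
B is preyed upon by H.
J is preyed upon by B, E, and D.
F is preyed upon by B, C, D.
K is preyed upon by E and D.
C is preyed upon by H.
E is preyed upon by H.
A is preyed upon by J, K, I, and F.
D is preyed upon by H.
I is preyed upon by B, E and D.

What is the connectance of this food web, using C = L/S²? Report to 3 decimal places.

The web has S = 11 species and L = 24 feeding links.
C = L / S² = 24 / 121 = 0.1983 ≈ 0.198.

C = 0.198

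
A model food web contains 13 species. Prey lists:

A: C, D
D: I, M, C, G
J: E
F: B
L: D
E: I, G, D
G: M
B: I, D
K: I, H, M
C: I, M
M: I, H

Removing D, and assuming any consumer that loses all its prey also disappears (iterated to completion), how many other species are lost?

1

Remove D.
Round 1: L (all prey gone) → extinct.
No further losses. Total secondary extinctions: 1.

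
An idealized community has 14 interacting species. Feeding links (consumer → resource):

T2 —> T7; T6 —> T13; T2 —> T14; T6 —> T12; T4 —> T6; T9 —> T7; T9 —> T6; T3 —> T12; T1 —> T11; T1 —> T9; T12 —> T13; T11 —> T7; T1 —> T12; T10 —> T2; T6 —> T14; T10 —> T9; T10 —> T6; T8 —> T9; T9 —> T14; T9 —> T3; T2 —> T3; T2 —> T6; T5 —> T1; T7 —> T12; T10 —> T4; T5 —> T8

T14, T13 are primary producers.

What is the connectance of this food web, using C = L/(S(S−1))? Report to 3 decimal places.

C = 0.143

The web has S = 14 species and L = 26 feeding links.
C = L / (S(S−1)) = 26 / 182 = 0.1429 ≈ 0.143.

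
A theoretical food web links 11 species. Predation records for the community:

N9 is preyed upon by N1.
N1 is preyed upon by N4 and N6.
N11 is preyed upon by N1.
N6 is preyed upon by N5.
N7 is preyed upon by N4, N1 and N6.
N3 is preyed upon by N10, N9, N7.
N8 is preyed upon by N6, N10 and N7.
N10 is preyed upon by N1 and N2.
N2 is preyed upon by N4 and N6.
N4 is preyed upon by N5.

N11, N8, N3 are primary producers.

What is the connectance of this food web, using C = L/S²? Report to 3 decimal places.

C = 0.157

The web has S = 11 species and L = 19 feeding links.
C = L / S² = 19 / 121 = 0.1570 ≈ 0.157.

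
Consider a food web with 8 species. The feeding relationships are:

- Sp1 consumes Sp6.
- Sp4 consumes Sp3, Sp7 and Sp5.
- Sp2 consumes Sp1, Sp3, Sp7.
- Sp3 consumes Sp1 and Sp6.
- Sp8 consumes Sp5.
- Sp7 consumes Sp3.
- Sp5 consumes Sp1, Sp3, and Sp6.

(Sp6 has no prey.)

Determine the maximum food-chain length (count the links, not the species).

One longest chain: Sp6 → Sp1 → Sp3 → Sp5 → Sp8.
It has 5 species and 4 links.

4 links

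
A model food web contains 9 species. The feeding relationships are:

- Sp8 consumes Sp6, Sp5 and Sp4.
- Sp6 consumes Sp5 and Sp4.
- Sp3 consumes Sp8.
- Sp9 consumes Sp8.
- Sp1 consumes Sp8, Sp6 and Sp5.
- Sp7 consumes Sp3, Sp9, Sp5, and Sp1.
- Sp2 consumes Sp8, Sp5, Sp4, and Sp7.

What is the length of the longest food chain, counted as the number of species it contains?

6 species

One longest chain: Sp4 → Sp6 → Sp8 → Sp1 → Sp7 → Sp2.
It has 6 species and 5 links.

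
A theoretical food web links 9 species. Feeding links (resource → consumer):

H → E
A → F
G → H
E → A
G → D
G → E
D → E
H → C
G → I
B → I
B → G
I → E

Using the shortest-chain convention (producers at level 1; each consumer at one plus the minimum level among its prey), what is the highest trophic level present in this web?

5

Producers (level 1): B.
Following each consumer down to its lowest-level prey: B → G → E → A → F (levels 1 through 5).
All prey of F (A 4) are at level 4 or above, so F is at level 1 + 4 = 5.
Every consumer has at least one prey at level 4 or below, so none exceeds level 5.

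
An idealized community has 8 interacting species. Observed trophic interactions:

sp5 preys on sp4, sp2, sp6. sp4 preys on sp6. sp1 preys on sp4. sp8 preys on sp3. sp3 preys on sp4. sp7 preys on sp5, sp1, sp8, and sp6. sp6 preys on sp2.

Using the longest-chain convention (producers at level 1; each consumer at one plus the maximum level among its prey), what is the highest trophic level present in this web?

Producers (level 1): sp2.
sp2 → sp6 → sp4 → sp3 → sp8 → sp7 gives sp7 level 6.
No species has a prey at level 6, so no species reaches level 7.

6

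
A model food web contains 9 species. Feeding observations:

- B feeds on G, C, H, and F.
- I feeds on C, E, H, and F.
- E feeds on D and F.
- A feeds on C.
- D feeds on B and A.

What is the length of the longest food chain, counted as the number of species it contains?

One longest chain: C → A → D → E → I.
It has 5 species and 4 links.

5 species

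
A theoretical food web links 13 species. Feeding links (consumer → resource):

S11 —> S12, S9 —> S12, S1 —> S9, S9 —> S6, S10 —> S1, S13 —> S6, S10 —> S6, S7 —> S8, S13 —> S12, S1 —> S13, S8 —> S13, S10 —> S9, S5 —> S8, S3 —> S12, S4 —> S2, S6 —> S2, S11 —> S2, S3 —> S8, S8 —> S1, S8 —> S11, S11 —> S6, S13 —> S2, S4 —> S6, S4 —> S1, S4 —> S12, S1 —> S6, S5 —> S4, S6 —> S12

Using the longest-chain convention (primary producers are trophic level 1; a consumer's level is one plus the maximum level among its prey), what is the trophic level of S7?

Trophic level 6

S12 is a producer → level 1.
S6 eats S12 (level 1); other prey at levels: S2 1 → level 2.
S13 eats S6 (level 2); other prey at levels: S12 1, S2 1 → level 3.
S1 eats S13 (level 3); other prey at levels: S6 2, S9 3 → level 4.
S8 eats S1 (level 4); other prey at levels: S13 3, S11 3 → level 5.
S7 eats S8 → level 6.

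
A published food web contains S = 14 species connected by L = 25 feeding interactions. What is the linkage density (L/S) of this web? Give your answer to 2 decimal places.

L/S = 1.79

There are L = 25 links among S = 14 species.
L/S = 25/14 = 1.7857 ≈ 1.79.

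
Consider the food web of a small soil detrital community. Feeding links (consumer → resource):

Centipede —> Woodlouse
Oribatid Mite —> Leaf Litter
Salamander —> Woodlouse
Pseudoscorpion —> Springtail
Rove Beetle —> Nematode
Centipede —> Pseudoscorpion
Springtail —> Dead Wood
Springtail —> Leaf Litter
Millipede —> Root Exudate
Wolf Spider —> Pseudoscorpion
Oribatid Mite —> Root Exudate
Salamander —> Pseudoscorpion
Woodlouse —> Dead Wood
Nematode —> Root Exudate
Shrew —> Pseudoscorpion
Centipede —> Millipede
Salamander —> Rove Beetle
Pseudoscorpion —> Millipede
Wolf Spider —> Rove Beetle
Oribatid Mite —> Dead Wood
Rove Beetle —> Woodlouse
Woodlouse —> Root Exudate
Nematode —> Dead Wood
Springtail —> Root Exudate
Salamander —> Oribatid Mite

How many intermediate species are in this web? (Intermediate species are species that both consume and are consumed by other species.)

7

Intermediate species (has both prey and predators): Millipede, Woodlouse, Oribatid Mite, Springtail, Nematode, Rove Beetle, Pseudoscorpion.
Count: 7.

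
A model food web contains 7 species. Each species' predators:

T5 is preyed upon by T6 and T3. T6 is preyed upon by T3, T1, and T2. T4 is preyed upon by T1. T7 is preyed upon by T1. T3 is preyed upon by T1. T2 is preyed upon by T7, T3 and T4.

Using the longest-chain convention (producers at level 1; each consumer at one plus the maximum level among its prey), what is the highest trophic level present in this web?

Producers (level 1): T5.
T5 → T6 → T2 → T7 → T1 gives T1 level 5.
No species has a prey at level 5, so no species reaches level 6.

5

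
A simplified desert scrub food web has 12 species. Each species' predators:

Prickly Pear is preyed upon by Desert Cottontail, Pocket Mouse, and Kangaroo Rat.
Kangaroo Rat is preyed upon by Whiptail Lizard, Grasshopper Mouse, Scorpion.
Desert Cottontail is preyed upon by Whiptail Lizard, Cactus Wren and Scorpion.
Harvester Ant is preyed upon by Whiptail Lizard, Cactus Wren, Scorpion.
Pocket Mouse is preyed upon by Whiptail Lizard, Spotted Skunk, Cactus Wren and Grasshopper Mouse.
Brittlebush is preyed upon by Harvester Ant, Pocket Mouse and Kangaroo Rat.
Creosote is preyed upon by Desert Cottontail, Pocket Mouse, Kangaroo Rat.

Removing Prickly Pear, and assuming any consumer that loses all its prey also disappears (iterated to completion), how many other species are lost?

Remove Prickly Pear.
Every predator of it retains at least one other prey: Desert Cottontail still has Creosote; Kangaroo Rat still has Creosote, Brittlebush; Pocket Mouse still has Creosote, Brittlebush.
No consumer loses all prey, so no secondary extinctions occur.

0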